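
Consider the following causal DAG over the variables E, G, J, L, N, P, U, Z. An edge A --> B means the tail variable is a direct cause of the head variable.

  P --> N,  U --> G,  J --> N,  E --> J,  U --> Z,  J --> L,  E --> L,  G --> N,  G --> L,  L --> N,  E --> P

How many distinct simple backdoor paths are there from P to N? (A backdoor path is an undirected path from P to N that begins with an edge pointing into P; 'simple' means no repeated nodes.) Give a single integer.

6

A backdoor path from P to N is any simple undirected path whose first edge points into P (i.e. leaves P via a parent).
Parents of P: {E}.
Enumerating:
  P1: P <- E -> J -> L <- G -> N
  P2: P <- E -> J -> L -> N
  P3: P <- E -> J -> N
  P4: P <- E -> L <- J -> N
  P5: P <- E -> L <- G -> N
  P6: P <- E -> L -> N
That exhausts the simple backdoor paths. Count: 6.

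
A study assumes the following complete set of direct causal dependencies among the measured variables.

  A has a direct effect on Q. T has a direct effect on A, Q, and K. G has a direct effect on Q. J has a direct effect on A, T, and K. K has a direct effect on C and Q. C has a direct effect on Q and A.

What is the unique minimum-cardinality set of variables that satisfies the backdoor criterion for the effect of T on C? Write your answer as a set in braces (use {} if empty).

Variables eligible for adjustment (non-descendants of T, excluding T and C): {G, J}.
Backdoor paths from T to C:
  P1: T <- J -> K -> C
  P2: T <- J -> K -> Q <- C
  P3: T <- J -> K -> Q <- A <- C
  P4: T <- J -> A <- C
  P5: T <- J -> A -> Q <- K -> C
  P6: T <- J -> A -> Q <- C
The empty set is not sufficient: P1 (T <- J -> K -> C) has no collider blocking it and no conditioned non-collider, so it is open.
Try {J}:
  P1: blocked at fork node J ∈ conditioning set.
  P2: blocked at fork node J ∈ conditioning set.
  P3: blocked at fork node J ∈ conditioning set.
  P4: blocked at fork node J ∈ conditioning set.
  P5: blocked at fork node J ∈ conditioning set.
  P6: blocked at fork node J ∈ conditioning set.
{J} contains no descendant of T and blocks every backdoor path.
No other singleton works — e.g. {G} leaves P1 open — so {J} is the unique smallest valid adjustment set.

{J}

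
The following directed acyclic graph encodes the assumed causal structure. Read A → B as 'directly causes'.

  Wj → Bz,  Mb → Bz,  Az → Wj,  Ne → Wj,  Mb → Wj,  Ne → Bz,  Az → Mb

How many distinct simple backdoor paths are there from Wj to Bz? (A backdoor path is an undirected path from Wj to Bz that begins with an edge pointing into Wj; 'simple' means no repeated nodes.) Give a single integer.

3

A backdoor path from Wj to Bz is any simple undirected path whose first edge points into Wj (i.e. leaves Wj via a parent).
Parents of Wj: {Az, Mb, Ne}.
Enumerating:
  P1: Wj <- Ne -> Bz
  P2: Wj <- Az -> Mb -> Bz
  P3: Wj <- Mb -> Bz
That exhausts the simple backdoor paths. Count: 3.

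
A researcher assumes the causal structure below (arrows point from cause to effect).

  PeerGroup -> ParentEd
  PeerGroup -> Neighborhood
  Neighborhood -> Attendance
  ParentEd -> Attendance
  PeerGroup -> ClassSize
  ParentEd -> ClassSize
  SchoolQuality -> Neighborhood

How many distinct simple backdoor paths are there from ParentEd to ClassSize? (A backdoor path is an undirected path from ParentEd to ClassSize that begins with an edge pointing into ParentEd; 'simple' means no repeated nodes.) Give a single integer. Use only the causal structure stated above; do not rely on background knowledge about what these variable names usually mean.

1

A backdoor path from ParentEd to ClassSize is any simple undirected path whose first edge points into ParentEd (i.e. leaves ParentEd via a parent).
Parents of ParentEd: {PeerGroup}.
Enumerating:
  P1: ParentEd <- PeerGroup -> ClassSize
That exhausts the simple backdoor paths. Count: 1.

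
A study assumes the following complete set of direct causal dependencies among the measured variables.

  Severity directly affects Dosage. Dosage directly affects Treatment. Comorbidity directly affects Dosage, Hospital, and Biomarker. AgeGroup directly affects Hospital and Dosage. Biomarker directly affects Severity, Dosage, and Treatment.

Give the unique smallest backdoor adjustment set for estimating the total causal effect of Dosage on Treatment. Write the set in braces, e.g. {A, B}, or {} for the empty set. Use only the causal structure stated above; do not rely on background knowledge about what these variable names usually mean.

{Biomarker}

Variables eligible for adjustment (non-descendants of Dosage, excluding Dosage and Treatment): {AgeGroup, Biomarker, Comorbidity, Hospital, Severity}.
Backdoor paths from Dosage to Treatment:
  P1: Dosage <- Comorbidity -> Biomarker -> Treatment
  P2: Dosage <- Biomarker -> Treatment
  P3: Dosage <- Severity <- Biomarker -> Treatment
  P4: Dosage <- AgeGroup -> Hospital <- Comorbidity -> Biomarker -> Treatment
The empty set is not sufficient: P1 (Dosage <- Comorbidity -> Biomarker -> Treatment) has no collider blocking it and no conditioned non-collider, so it is open.
Try {Biomarker}:
  P1: blocked at chain node Biomarker ∈ conditioning set.
  P2: blocked at fork node Biomarker ∈ conditioning set.
  P3: blocked at fork node Biomarker ∈ conditioning set.
  P4: blocked at collider Hospital (neither it nor any descendant is in the conditioning set).
{Biomarker} contains no descendant of Dosage and blocks every backdoor path.
No other singleton works — e.g. {Comorbidity} leaves P2 open — so {Biomarker} is the unique smallest valid adjustment set.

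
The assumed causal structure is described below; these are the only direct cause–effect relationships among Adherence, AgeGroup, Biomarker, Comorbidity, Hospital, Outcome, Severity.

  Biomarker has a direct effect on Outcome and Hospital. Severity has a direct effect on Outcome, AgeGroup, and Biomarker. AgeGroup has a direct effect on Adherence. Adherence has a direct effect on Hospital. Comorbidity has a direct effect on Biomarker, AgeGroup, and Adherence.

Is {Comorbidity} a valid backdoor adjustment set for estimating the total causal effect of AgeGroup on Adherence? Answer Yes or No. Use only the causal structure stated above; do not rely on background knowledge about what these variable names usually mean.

Yes

Backdoor paths from AgeGroup to Adherence (paths whose first edge points into AgeGroup):
  P1: AgeGroup <- Comorbidity -> Biomarker -> Hospital <- Adherence
  P2: AgeGroup <- Comorbidity -> Adherence
  P3: AgeGroup <- Severity -> Biomarker <- Comorbidity -> Adherence
  P4: AgeGroup <- Severity -> Biomarker -> Hospital <- Adherence
  P5: AgeGroup <- Severity -> Outcome <- Biomarker <- Comorbidity -> Adherence
  P6: AgeGroup <- Severity -> Outcome <- Biomarker -> Hospital <- Adherence
Condition 1 (no descendant of AgeGroup in the set): holds — descendants of AgeGroup are {Adherence, Hospital}; none are in {Comorbidity}.
Condition 2 (every backdoor path blocked by {Comorbidity}):
  P1: blocked at fork node Comorbidity ∈ conditioning set.
  P2: blocked at fork node Comorbidity ∈ conditioning set.
  P3: blocked at collider Biomarker (neither it nor any descendant is in the conditioning set).
  P4: blocked at collider Hospital (neither it nor any descendant is in the conditioning set).
  P5: blocked at collider Outcome (neither it nor any descendant is in the conditioning set).
  P6: blocked at collider Outcome (neither it nor any descendant is in the conditioning set).
{Comorbidity} satisfies the backdoor criterion.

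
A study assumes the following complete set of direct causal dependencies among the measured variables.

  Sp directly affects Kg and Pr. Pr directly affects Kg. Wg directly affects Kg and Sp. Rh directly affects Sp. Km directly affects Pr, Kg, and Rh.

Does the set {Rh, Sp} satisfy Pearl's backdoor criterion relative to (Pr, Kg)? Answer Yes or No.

No

Backdoor paths from Pr to Kg (paths whose first edge points into Pr):
  P1: Pr <- Km -> Rh -> Sp <- Wg -> Kg
  P2: Pr <- Km -> Rh -> Sp -> Kg
  P3: Pr <- Km -> Kg
  P4: Pr <- Sp <- Rh <- Km -> Kg
  P5: Pr <- Sp <- Wg -> Kg
  P6: Pr <- Sp -> Kg
Condition 1 (no descendant of Pr in the set): holds — descendants of Pr are {Kg}; none are in {Rh, Sp}.
Condition 2 (every backdoor path blocked by {Rh, Sp}):
  P1: blocked at chain node Rh ∈ conditioning set.
  P2: blocked at chain node Rh ∈ conditioning set.
  P3: open — no interior node is in the conditioning set.
  P4: blocked at chain node Sp ∈ conditioning set.
  P5: blocked at chain node Sp ∈ conditioning set.
  P6: blocked at fork node Sp ∈ conditioning set.
{Rh, Sp} does not satisfy the backdoor criterion.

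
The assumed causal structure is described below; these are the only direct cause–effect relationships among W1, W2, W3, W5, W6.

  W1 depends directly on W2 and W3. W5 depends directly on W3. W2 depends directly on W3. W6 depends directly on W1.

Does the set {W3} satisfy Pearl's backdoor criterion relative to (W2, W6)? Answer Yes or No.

Backdoor paths from W2 to W6 (paths whose first edge points into W2):
  P1: W2 <- W3 -> W1 -> W6
Condition 1 (no descendant of W2 in the set): holds — descendants of W2 are {W1, W6}; none are in {W3}.
Condition 2 (every backdoor path blocked by {W3}):
  P1: blocked at fork node W3 ∈ conditioning set.
{W3} satisfies the backdoor criterion.

Yes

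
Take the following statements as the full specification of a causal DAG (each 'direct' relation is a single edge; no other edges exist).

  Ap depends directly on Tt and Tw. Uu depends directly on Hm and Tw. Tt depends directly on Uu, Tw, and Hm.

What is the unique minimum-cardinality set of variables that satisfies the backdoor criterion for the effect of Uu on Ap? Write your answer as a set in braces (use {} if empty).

Variables eligible for adjustment (non-descendants of Uu, excluding Uu and Ap): {Hm, Tw}.
Backdoor paths from Uu to Ap:
  P1: Uu <- Hm -> Tt <- Tw -> Ap
  P2: Uu <- Hm -> Tt -> Ap
  P3: Uu <- Tw -> Tt -> Ap
  P4: Uu <- Tw -> Ap
The empty set is not sufficient: P2 (Uu <- Hm -> Tt -> Ap) has no collider blocking it and no conditioned non-collider, so it is open.
Try {Hm, Tw}:
  P1: blocked at fork node Hm ∈ conditioning set.
  P2: blocked at fork node Hm ∈ conditioning set.
  P3: blocked at fork node Tw ∈ conditioning set.
  P4: blocked at fork node Tw ∈ conditioning set.
{Hm, Tw} contains no descendant of Uu and blocks every backdoor path.
Every element of {Hm, Tw} is needed (dropping Hm leaves P2 open; dropping Tw leaves P3 open), so no proper subset is valid.
Among all size-2 subsets of the eligible variables, only {Hm, Tw} blocks every backdoor path, so it is the unique smallest valid adjustment set.

{Hm, Tw}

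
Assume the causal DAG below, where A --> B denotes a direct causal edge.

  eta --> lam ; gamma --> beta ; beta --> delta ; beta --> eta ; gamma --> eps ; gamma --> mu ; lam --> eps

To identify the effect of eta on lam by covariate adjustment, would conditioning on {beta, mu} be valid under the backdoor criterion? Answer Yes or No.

Yes

Backdoor paths from eta to lam (paths whose first edge points into eta):
  P1: eta <- beta <- gamma -> eps <- lam
Condition 1 (no descendant of eta in the set): holds — descendants of eta are {eps, lam}; none are in {beta, mu}.
Condition 2 (every backdoor path blocked by {beta, mu}):
  P1: blocked at chain node beta ∈ conditioning set.
{beta, mu} satisfies the backdoor criterion.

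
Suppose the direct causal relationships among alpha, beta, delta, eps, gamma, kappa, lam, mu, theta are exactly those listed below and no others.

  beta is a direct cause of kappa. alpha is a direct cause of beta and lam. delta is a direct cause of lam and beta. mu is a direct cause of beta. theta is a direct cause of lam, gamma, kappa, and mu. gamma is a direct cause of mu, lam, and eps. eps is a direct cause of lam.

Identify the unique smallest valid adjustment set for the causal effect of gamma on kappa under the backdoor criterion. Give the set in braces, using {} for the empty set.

{theta}

Variables eligible for adjustment (non-descendants of gamma, excluding gamma and kappa): {alpha, delta, theta}.
Backdoor paths from gamma to kappa:
  P1: gamma <- theta -> mu -> beta -> kappa
  P2: gamma <- theta -> kappa
  P3: gamma <- theta -> lam <- delta -> beta -> kappa
  P4: gamma <- theta -> lam <- alpha -> beta -> kappa
The empty set is not sufficient: P1 (gamma <- theta -> mu -> beta -> kappa) has no collider blocking it and no conditioned non-collider, so it is open.
Try {theta}:
  P1: blocked at fork node theta ∈ conditioning set.
  P2: blocked at fork node theta ∈ conditioning set.
  P3: blocked at fork node theta ∈ conditioning set.
  P4: blocked at fork node theta ∈ conditioning set.
{theta} contains no descendant of gamma and blocks every backdoor path.
No other singleton works — e.g. {delta} leaves P1 open — so {theta} is the unique smallest valid adjustment set.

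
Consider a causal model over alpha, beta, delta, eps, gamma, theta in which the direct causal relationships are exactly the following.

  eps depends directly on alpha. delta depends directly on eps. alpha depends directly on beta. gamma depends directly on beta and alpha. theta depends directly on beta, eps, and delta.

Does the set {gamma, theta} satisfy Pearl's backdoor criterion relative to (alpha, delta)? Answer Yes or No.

No

Backdoor paths from alpha to delta (paths whose first edge points into alpha):
  P1: alpha <- beta -> theta <- eps -> delta
  P2: alpha <- beta -> theta <- delta
Condition 1 (no descendant of alpha in the set): FAILS — gamma and theta are descendants of alpha.
Condition 2 (every backdoor path blocked by {gamma, theta}):
  P1: open — collider(s) theta are conditioned on (or have a conditioned descendant) and no non-collider on the path is in the set.
  P2: open — collider(s) theta are conditioned on (or have a conditioned descendant) and no non-collider on the path is in the set.
{gamma, theta} does not satisfy the backdoor criterion.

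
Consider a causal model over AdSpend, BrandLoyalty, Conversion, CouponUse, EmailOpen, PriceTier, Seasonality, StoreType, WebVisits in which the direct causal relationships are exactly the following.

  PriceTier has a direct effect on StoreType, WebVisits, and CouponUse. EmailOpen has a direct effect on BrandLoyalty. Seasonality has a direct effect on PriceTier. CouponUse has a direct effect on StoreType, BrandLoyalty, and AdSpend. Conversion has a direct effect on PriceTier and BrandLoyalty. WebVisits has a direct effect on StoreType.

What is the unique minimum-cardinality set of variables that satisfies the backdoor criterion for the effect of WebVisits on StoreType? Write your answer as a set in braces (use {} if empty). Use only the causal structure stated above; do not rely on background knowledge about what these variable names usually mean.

Variables eligible for adjustment (non-descendants of WebVisits, excluding WebVisits and StoreType): {AdSpend, BrandLoyalty, Conversion, CouponUse, EmailOpen, PriceTier, Seasonality}.
Backdoor paths from WebVisits to StoreType:
  P1: WebVisits <- PriceTier <- Conversion -> BrandLoyalty <- CouponUse -> StoreType
  P2: WebVisits <- PriceTier -> CouponUse -> StoreType
  P3: WebVisits <- PriceTier -> StoreType
The empty set is not sufficient: P2 (WebVisits <- PriceTier -> CouponUse -> StoreType) has no collider blocking it and no conditioned non-collider, so it is open.
Try {PriceTier}:
  P1: blocked at chain node PriceTier ∈ conditioning set.
  P2: blocked at fork node PriceTier ∈ conditioning set.
  P3: blocked at fork node PriceTier ∈ conditioning set.
{PriceTier} contains no descendant of WebVisits and blocks every backdoor path.
No other singleton works — e.g. {Conversion} leaves P2 open — so {PriceTier} is the unique smallest valid adjustment set.

{PriceTier}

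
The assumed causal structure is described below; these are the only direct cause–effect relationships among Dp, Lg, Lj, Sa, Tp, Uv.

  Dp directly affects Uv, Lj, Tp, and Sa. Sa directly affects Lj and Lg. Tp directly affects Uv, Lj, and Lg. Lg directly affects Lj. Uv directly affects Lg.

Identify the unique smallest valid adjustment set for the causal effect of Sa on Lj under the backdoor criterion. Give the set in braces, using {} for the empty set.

{Dp}

Variables eligible for adjustment (non-descendants of Sa, excluding Sa and Lj): {Dp, Tp, Uv}.
Backdoor paths from Sa to Lj:
  P1: Sa <- Dp -> Tp -> Uv -> Lg -> Lj
  P2: Sa <- Dp -> Tp -> Lg -> Lj
  P3: Sa <- Dp -> Tp -> Lj
  P4: Sa <- Dp -> Uv <- Tp -> Lg -> Lj
  P5: Sa <- Dp -> Uv <- Tp -> Lj
  P6: Sa <- Dp -> Uv -> Lg <- Tp -> Lj
  P7: Sa <- Dp -> Uv -> Lg -> Lj
  P8: Sa <- Dp -> Lj
The empty set is not sufficient: P1 (Sa <- Dp -> Tp -> Uv -> Lg -> Lj) has no collider blocking it and no conditioned non-collider, so it is open.
Try {Dp}:
  P1: blocked at fork node Dp ∈ conditioning set.
  P2: blocked at fork node Dp ∈ conditioning set.
  P3: blocked at fork node Dp ∈ conditioning set.
  P4: blocked at fork node Dp ∈ conditioning set.
  P5: blocked at fork node Dp ∈ conditioning set.
  P6: blocked at fork node Dp ∈ conditioning set.
  P7: blocked at fork node Dp ∈ conditioning set.
  P8: blocked at fork node Dp ∈ conditioning set.
{Dp} contains no descendant of Sa and blocks every backdoor path.
No other singleton works — e.g. {Tp} leaves P7 open — so {Dp} is the unique smallest valid adjustment set.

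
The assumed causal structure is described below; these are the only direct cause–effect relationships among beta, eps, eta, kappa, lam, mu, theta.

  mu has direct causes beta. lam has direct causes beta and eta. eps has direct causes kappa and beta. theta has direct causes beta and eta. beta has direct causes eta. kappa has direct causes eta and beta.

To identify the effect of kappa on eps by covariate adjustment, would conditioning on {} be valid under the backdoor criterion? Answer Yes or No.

No

Backdoor paths from kappa to eps (paths whose first edge points into kappa):
  P1: kappa <- eta -> beta -> eps
  P2: kappa <- eta -> theta <- beta -> eps
  P3: kappa <- eta -> lam <- beta -> eps
  P4: kappa <- beta -> eps
Condition 1 (no descendant of kappa in the set): holds — descendants of kappa are {eps}; none are in {}.
Condition 2 (every backdoor path blocked by {}):
  P1: open — no interior node is in the conditioning set.
  P2: blocked at collider theta (neither it nor any descendant is in the conditioning set).
  P3: blocked at collider lam (neither it nor any descendant is in the conditioning set).
  P4: open — no interior node is in the conditioning set.
{} does not satisfy the backdoor criterion.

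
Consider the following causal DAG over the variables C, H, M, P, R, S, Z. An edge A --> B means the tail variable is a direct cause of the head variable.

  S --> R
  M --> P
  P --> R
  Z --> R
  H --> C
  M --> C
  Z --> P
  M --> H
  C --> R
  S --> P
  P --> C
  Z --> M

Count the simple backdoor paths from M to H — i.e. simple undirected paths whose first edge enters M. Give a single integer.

A backdoor path from M to H is any simple undirected path whose first edge points into M (i.e. leaves M via a parent).
Parents of M: {Z}.
Enumerating:
  P1: M <- Z -> P <- S -> R <- C <- H
  P2: M <- Z -> P -> C <- H
  P3: M <- Z -> P -> R <- C <- H
  P4: M <- Z -> R <- S -> P -> C <- H
  P5: M <- Z -> R <- P -> C <- H
  P6: M <- Z -> R <- C <- H
That exhausts the simple backdoor paths. Count: 6.

6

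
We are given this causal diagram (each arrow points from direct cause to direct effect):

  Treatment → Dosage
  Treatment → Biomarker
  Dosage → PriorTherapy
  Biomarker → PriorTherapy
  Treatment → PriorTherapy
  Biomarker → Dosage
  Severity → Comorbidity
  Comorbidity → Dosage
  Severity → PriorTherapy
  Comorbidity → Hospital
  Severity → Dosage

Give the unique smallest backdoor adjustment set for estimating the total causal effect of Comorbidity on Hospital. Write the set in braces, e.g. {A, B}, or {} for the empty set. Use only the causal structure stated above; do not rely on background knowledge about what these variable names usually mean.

{}

Variables eligible for adjustment (non-descendants of Comorbidity, excluding Comorbidity and Hospital): {Biomarker, Severity, Treatment}.
Backdoor paths from Comorbidity to Hospital:
  (none)
With no backdoor paths the empty set already satisfies the criterion, and it is trivially minimal.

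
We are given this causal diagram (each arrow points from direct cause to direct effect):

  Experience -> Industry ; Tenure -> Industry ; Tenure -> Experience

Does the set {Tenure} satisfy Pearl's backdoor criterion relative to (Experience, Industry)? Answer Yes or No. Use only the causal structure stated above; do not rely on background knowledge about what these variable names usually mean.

Yes

Backdoor paths from Experience to Industry (paths whose first edge points into Experience):
  P1: Experience <- Tenure -> Industry
Condition 1 (no descendant of Experience in the set): holds — descendants of Experience are {Industry}; none are in {Tenure}.
Condition 2 (every backdoor path blocked by {Tenure}):
  P1: blocked at fork node Tenure ∈ conditioning set.
{Tenure} satisfies the backdoor criterion.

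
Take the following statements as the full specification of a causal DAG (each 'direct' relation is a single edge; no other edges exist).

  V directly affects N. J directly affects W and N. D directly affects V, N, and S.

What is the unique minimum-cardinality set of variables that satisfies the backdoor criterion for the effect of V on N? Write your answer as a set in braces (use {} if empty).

{D}

Variables eligible for adjustment (non-descendants of V, excluding V and N): {D, J, S, W}.
Backdoor paths from V to N:
  P1: V <- D -> N
The empty set is not sufficient: P1 (V <- D -> N) has no collider blocking it and no conditioned non-collider, so it is open.
Try {D}:
  P1: blocked at fork node D ∈ conditioning set.
{D} contains no descendant of V and blocks every backdoor path.
No other singleton works — e.g. {S} leaves P1 open — so {D} is the unique smallest valid adjustment set.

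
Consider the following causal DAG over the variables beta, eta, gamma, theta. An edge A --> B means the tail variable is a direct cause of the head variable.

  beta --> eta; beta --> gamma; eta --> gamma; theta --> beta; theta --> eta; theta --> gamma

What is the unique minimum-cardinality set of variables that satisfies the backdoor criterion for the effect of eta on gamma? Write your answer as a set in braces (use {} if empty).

{beta, theta}

Variables eligible for adjustment (non-descendants of eta, excluding eta and gamma): {beta, theta}.
Backdoor paths from eta to gamma:
  P1: eta <- theta -> beta -> gamma
  P2: eta <- theta -> gamma
  P3: eta <- beta <- theta -> gamma
  P4: eta <- beta -> gamma
The empty set is not sufficient: P1 (eta <- theta -> beta -> gamma) has no collider blocking it and no conditioned non-collider, so it is open.
Try {beta, theta}:
  P1: blocked at fork node theta ∈ conditioning set.
  P2: blocked at fork node theta ∈ conditioning set.
  P3: blocked at chain node beta ∈ conditioning set.
  P4: blocked at fork node beta ∈ conditioning set.
{beta, theta} contains no descendant of eta and blocks every backdoor path.
Every element of {beta, theta} is needed (dropping beta leaves P4 open; dropping theta leaves P2 open), so no proper subset is valid.
Among all size-2 subsets of the eligible variables, only {beta, theta} blocks every backdoor path, so it is the unique smallest valid adjustment set.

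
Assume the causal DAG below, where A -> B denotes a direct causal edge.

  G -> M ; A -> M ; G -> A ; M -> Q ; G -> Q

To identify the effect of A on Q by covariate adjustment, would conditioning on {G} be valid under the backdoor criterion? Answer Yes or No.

Yes

Backdoor paths from A to Q (paths whose first edge points into A):
  P1: A <- G -> M -> Q
  P2: A <- G -> Q
Condition 1 (no descendant of A in the set): holds — descendants of A are {M, Q}; none are in {G}.
Condition 2 (every backdoor path blocked by {G}):
  P1: blocked at fork node G ∈ conditioning set.
  P2: blocked at fork node G ∈ conditioning set.
{G} satisfies the backdoor criterion.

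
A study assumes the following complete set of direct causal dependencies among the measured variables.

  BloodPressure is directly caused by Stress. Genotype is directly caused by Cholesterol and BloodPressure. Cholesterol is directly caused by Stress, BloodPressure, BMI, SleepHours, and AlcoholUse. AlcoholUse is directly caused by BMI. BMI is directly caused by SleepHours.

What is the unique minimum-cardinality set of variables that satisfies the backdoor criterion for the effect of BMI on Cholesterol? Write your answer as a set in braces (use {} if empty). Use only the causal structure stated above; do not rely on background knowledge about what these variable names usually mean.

{SleepHours}

Variables eligible for adjustment (non-descendants of BMI, excluding BMI and Cholesterol): {BloodPressure, SleepHours, Stress}.
Backdoor paths from BMI to Cholesterol:
  P1: BMI <- SleepHours -> Cholesterol
The empty set is not sufficient: P1 (BMI <- SleepHours -> Cholesterol) has no collider blocking it and no conditioned non-collider, so it is open.
Try {SleepHours}:
  P1: blocked at fork node SleepHours ∈ conditioning set.
{SleepHours} contains no descendant of BMI and blocks every backdoor path.
No other singleton works — e.g. {Stress} leaves P1 open — so {SleepHours} is the unique smallest valid adjustment set.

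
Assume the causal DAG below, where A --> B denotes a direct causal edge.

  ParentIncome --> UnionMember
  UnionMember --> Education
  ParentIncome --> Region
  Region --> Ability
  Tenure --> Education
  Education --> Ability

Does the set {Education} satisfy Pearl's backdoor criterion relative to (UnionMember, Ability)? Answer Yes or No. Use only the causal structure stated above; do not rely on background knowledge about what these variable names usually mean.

Backdoor paths from UnionMember to Ability (paths whose first edge points into UnionMember):
  P1: UnionMember <- ParentIncome -> Region -> Ability
Condition 1 (no descendant of UnionMember in the set): FAILS — Education is a descendant of UnionMember.
Condition 2 (every backdoor path blocked by {Education}):
  P1: open — no interior node is in the conditioning set.
{Education} does not satisfy the backdoor criterion.

No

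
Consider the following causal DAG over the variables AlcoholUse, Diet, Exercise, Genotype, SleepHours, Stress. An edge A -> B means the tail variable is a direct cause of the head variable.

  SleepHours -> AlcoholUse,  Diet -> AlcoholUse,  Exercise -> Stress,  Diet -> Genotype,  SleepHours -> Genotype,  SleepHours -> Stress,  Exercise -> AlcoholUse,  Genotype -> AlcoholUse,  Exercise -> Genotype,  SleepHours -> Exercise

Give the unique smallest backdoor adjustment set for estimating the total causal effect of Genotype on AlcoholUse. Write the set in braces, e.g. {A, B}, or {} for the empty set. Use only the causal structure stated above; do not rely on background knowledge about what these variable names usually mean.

{Diet, Exercise, SleepHours}

Variables eligible for adjustment (non-descendants of Genotype, excluding Genotype and AlcoholUse): {Diet, Exercise, SleepHours, Stress}.
Backdoor paths from Genotype to AlcoholUse:
  P1: Genotype <- SleepHours -> Exercise -> AlcoholUse
  P2: Genotype <- SleepHours -> Stress <- Exercise -> AlcoholUse
  P3: Genotype <- SleepHours -> AlcoholUse
  P4: Genotype <- Exercise <- SleepHours -> AlcoholUse
  P5: Genotype <- Exercise -> Stress <- SleepHours -> AlcoholUse
  P6: Genotype <- Exercise -> AlcoholUse
  P7: Genotype <- Diet -> AlcoholUse
The empty set is not sufficient: P1 (Genotype <- SleepHours -> Exercise -> AlcoholUse) has no collider blocking it and no conditioned non-collider, so it is open.
Try {Diet, Exercise, SleepHours}:
  P1: blocked at fork node SleepHours ∈ conditioning set.
  P2: blocked at fork node SleepHours ∈ conditioning set.
  P3: blocked at fork node SleepHours ∈ conditioning set.
  P4: blocked at chain node Exercise ∈ conditioning set.
  P5: blocked at fork node Exercise ∈ conditioning set.
  P6: blocked at fork node Exercise ∈ conditioning set.
  P7: blocked at fork node Diet ∈ conditioning set.
{Diet, Exercise, SleepHours} contains no descendant of Genotype and blocks every backdoor path.
Every element of {Diet, Exercise, SleepHours} is needed (dropping Diet leaves P7 open; dropping Exercise leaves P6 open; dropping SleepHours leaves P3 open), so no proper subset is valid.
Among all size-3 subsets of the eligible variables, only {Diet, Exercise, SleepHours} blocks every backdoor path, so it is the unique smallest valid adjustment set.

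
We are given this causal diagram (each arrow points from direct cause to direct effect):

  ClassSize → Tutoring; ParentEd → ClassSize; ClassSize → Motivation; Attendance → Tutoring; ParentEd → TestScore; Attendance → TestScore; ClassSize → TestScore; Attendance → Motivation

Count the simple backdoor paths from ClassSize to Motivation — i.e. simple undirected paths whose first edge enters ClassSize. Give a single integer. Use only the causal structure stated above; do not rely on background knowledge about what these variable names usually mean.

1

A backdoor path from ClassSize to Motivation is any simple undirected path whose first edge points into ClassSize (i.e. leaves ClassSize via a parent).
Parents of ClassSize: {ParentEd}.
Enumerating:
  P1: ClassSize <- ParentEd -> TestScore <- Attendance -> Motivation
That exhausts the simple backdoor paths. Count: 1.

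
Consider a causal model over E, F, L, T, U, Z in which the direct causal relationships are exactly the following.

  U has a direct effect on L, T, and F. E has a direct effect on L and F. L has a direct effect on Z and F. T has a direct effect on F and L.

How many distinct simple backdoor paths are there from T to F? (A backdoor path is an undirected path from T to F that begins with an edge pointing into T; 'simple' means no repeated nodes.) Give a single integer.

3

A backdoor path from T to F is any simple undirected path whose first edge points into T (i.e. leaves T via a parent).
Parents of T: {U}.
Enumerating:
  P1: T <- U -> L <- E -> F
  P2: T <- U -> L -> F
  P3: T <- U -> F
That exhausts the simple backdoor paths. Count: 3.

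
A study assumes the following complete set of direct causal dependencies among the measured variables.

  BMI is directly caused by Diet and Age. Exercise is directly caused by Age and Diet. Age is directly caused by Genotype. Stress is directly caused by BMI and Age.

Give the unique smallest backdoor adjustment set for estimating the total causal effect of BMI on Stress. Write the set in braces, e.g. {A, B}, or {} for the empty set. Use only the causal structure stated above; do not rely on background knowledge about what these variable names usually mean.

Variables eligible for adjustment (non-descendants of BMI, excluding BMI and Stress): {Age, Diet, Exercise, Genotype}.
Backdoor paths from BMI to Stress:
  P1: BMI <- Age -> Stress
  P2: BMI <- Diet -> Exercise <- Age -> Stress
The empty set is not sufficient: P1 (BMI <- Age -> Stress) has no collider blocking it and no conditioned non-collider, so it is open.
Try {Age}:
  P1: blocked at fork node Age ∈ conditioning set.
  P2: blocked at collider Exercise (neither it nor any descendant is in the conditioning set).
{Age} contains no descendant of BMI and blocks every backdoor path.
No other singleton works — e.g. {Genotype} leaves P1 open — so {Age} is the unique smallest valid adjustment set.

{Age}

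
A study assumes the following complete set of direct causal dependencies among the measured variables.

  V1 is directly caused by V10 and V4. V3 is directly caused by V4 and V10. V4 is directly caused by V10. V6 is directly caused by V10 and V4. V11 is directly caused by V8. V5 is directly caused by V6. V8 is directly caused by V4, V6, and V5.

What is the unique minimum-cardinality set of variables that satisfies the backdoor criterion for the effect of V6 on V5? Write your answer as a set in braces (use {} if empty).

Variables eligible for adjustment (non-descendants of V6, excluding V6 and V5): {V1, V10, V3, V4}.
Backdoor paths from V6 to V5:
  P1: V6 <- V10 -> V4 -> V8 <- V5
  P2: V6 <- V10 -> V1 <- V4 -> V8 <- V5
  P3: V6 <- V10 -> V3 <- V4 -> V8 <- V5
  P4: V6 <- V4 -> V8 <- V5
Each backdoor path contains an unconditioned collider, so every path is already blocked with the empty conditioning set:
  P1: blocked at collider V8 (neither it nor any descendant is in the conditioning set).
  P2: blocked at collider V1 (neither it nor any descendant is in the conditioning set).
  P3: blocked at collider V3 (neither it nor any descendant is in the conditioning set).
  P4: blocked at collider V8 (neither it nor any descendant is in the conditioning set).
The empty set is therefore the unique smallest valid set.

{}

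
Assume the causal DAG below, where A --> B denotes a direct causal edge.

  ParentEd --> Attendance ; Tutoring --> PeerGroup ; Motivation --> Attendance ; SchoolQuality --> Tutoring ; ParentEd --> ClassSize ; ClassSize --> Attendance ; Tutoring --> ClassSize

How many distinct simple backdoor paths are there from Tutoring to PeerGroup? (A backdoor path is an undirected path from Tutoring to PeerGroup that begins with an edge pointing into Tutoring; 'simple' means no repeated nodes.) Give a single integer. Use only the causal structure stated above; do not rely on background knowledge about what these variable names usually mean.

0

A backdoor path from Tutoring to PeerGroup is any simple undirected path whose first edge points into Tutoring (i.e. leaves Tutoring via a parent).
Parents of Tutoring: {SchoolQuality}.
No simple path from any parent of Tutoring reaches PeerGroup without revisiting Tutoring, so there are no backdoor paths.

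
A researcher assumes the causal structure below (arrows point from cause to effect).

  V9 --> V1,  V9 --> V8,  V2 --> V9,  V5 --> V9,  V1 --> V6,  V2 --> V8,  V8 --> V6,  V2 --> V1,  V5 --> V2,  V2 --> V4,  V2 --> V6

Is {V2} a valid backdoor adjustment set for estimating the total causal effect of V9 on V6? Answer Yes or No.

Backdoor paths from V9 to V6 (paths whose first edge points into V9):
  P1: V9 <- V5 -> V2 -> V1 -> V6
  P2: V9 <- V5 -> V2 -> V8 -> V6
  P3: V9 <- V5 -> V2 -> V6
  P4: V9 <- V2 -> V1 -> V6
  P5: V9 <- V2 -> V8 -> V6
  P6: V9 <- V2 -> V6
Condition 1 (no descendant of V9 in the set): holds — descendants of V9 are {V1, V6, V8}; none are in {V2}.
Condition 2 (every backdoor path blocked by {V2}):
  P1: blocked at chain node V2 ∈ conditioning set.
  P2: blocked at chain node V2 ∈ conditioning set.
  P3: blocked at chain node V2 ∈ conditioning set.
  P4: blocked at fork node V2 ∈ conditioning set.
  P5: blocked at fork node V2 ∈ conditioning set.
  P6: blocked at fork node V2 ∈ conditioning set.
{V2} satisfies the backdoor criterion.

Yes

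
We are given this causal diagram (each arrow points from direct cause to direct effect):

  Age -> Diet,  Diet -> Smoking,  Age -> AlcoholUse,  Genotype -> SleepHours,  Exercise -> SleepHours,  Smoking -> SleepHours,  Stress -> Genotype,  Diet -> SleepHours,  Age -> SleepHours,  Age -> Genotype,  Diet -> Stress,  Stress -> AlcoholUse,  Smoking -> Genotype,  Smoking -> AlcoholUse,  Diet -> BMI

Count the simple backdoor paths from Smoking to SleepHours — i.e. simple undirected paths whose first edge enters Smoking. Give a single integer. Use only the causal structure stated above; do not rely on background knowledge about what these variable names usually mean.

8

A backdoor path from Smoking to SleepHours is any simple undirected path whose first edge points into Smoking (i.e. leaves Smoking via a parent).
Parents of Smoking: {Diet}.
Enumerating:
  P1: Smoking <- Diet <- Age -> Genotype -> SleepHours
  P2: Smoking <- Diet <- Age -> AlcoholUse <- Stress -> Genotype -> SleepHours
  P3: Smoking <- Diet <- Age -> SleepHours
  P4: Smoking <- Diet -> Stress -> Genotype <- Age -> SleepHours
  P5: Smoking <- Diet -> Stress -> Genotype -> SleepHours
  P6: Smoking <- Diet -> Stress -> AlcoholUse <- Age -> Genotype -> SleepHours
  P7: Smoking <- Diet -> Stress -> AlcoholUse <- Age -> SleepHours
  P8: Smoking <- Diet -> SleepHours
That exhausts the simple backdoor paths. Count: 8.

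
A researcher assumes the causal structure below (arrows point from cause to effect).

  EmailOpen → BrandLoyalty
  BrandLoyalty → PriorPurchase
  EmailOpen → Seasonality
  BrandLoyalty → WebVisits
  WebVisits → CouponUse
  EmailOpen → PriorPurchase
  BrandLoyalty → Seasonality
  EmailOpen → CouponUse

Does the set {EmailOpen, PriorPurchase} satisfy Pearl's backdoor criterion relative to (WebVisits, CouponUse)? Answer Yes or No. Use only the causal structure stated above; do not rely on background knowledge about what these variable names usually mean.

Yes

Backdoor paths from WebVisits to CouponUse (paths whose first edge points into WebVisits):
  P1: WebVisits <- BrandLoyalty <- EmailOpen -> CouponUse
  P2: WebVisits <- BrandLoyalty -> Seasonality <- EmailOpen -> CouponUse
  P3: WebVisits <- BrandLoyalty -> PriorPurchase <- EmailOpen -> CouponUse
Condition 1 (no descendant of WebVisits in the set): holds — descendants of WebVisits are {CouponUse}; none are in {EmailOpen, PriorPurchase}.
Condition 2 (every backdoor path blocked by {EmailOpen, PriorPurchase}):
  P1: blocked at fork node EmailOpen ∈ conditioning set.
  P2: blocked at collider Seasonality (neither it nor any descendant is in the conditioning set).
  P3: blocked at fork node EmailOpen ∈ conditioning set.
{EmailOpen, PriorPurchase} satisfies the backdoor criterion.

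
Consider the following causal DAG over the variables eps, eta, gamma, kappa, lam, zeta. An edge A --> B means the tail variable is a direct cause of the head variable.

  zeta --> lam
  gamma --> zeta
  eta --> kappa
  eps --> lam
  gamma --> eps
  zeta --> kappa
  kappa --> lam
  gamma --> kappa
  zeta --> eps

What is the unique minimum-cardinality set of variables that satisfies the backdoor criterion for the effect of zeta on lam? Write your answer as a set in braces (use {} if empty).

Variables eligible for adjustment (non-descendants of zeta, excluding zeta and lam): {eta, gamma}.
Backdoor paths from zeta to lam:
  P1: zeta <- gamma -> kappa -> lam
  P2: zeta <- gamma -> eps -> lam
The empty set is not sufficient: P1 (zeta <- gamma -> kappa -> lam) has no collider blocking it and no conditioned non-collider, so it is open.
Try {gamma}:
  P1: blocked at fork node gamma ∈ conditioning set.
  P2: blocked at fork node gamma ∈ conditioning set.
{gamma} contains no descendant of zeta and blocks every backdoor path.
No other singleton works — e.g. {eta} leaves P1 open — so {gamma} is the unique smallest valid adjustment set.

{gamma}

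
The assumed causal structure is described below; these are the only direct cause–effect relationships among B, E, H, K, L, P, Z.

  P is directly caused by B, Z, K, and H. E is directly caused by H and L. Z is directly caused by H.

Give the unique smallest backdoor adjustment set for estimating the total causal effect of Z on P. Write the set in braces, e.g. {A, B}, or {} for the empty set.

Variables eligible for adjustment (non-descendants of Z, excluding Z and P): {B, E, H, K, L}.
Backdoor paths from Z to P:
  P1: Z <- H -> P
The empty set is not sufficient: P1 (Z <- H -> P) has no collider blocking it and no conditioned non-collider, so it is open.
Try {H}:
  P1: blocked at fork node H ∈ conditioning set.
{H} contains no descendant of Z and blocks every backdoor path.
No other singleton works — e.g. {B} leaves P1 open — so {H} is the unique smallest valid adjustment set.

{H}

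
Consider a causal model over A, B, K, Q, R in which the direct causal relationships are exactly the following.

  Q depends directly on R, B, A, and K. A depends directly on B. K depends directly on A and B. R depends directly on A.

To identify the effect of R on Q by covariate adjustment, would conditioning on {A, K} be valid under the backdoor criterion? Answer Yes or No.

Backdoor paths from R to Q (paths whose first edge points into R):
  P1: R <- A <- B -> K -> Q
  P2: R <- A <- B -> Q
  P3: R <- A -> K <- B -> Q
  P4: R <- A -> K -> Q
  P5: R <- A -> Q
Condition 1 (no descendant of R in the set): holds — descendants of R are {Q}; none are in {A, K}.
Condition 2 (every backdoor path blocked by {A, K}):
  P1: blocked at chain node A ∈ conditioning set.
  P2: blocked at chain node A ∈ conditioning set.
  P3: blocked at fork node A ∈ conditioning set.
  P4: blocked at fork node A ∈ conditioning set.
  P5: blocked at fork node A ∈ conditioning set.
{A, K} satisfies the backdoor criterion.

Yes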